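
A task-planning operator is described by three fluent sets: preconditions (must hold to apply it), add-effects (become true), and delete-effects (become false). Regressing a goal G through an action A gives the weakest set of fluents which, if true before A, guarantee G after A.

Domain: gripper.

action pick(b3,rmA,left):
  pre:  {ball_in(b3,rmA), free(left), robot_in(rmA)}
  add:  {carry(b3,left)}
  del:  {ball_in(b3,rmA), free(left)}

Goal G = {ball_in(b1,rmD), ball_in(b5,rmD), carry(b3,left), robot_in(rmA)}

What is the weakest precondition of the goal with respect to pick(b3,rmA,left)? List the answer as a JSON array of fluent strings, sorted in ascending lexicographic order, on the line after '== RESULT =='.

Compute (G \ add) ∪ pre:
  G ∩ del = {}  (empty — regression defined)
  G \ add = {ball_in(b1,rmD), ball_in(b5,rmD), carry(b3,left), robot_in(rmA)} \ {carry(b3,left)} = {ball_in(b1,rmD), ball_in(b5,rmD), robot_in(rmA)}
  ∪ pre   = {ball_in(b1,rmD), ball_in(b5,rmD), robot_in(rmA)} ∪ {ball_in(b3,rmA), free(left), robot_in(rmA)}
          = {ball_in(b1,rmD), ball_in(b3,rmA), ball_in(b5,rmD), free(left), robot_in(rmA)}

== RESULT ==
["ball_in(b1,rmD)", "ball_in(b3,rmA)", "ball_in(b5,rmD)", "free(left)", "robot_in(rmA)"]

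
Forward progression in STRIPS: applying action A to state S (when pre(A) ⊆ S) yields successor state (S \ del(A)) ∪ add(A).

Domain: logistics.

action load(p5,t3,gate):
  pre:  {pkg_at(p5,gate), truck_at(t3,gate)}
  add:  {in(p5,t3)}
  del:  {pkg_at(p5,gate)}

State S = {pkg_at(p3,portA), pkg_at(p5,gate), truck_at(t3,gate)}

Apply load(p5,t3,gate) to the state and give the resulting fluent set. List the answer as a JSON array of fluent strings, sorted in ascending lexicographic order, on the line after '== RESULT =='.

Progress:
  pre ⊆ S: {pkg_at(p5,gate), truck_at(t3,gate)} ⊆ S  — applicable
  S \ del = {pkg_at(p3,portA), truck_at(t3,gate)}
  ∪ add   = {in(p5,t3), pkg_at(p3,portA), truck_at(t3,gate)}

== RESULT ==
["in(p5,t3)", "pkg_at(p3,portA)", "truck_at(t3,gate)"]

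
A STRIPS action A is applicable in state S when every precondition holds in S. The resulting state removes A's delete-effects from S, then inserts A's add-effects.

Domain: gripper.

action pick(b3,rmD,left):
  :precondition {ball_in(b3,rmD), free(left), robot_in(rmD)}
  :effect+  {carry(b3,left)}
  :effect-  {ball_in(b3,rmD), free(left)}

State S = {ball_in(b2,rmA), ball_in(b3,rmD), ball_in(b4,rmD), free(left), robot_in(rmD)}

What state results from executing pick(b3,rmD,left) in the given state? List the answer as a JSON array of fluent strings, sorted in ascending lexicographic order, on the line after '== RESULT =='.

Compute (S \ del) ∪ add:
  pre ⊆ S: {ball_in(b3,rmD), free(left), robot_in(rmD)} ⊆ S  — applicable
  S \ del = {ball_in(b2,rmA), ball_in(b4,rmD), robot_in(rmD)}
  ∪ add   = {ball_in(b2,rmA), ball_in(b4,rmD), carry(b3,left), robot_in(rmD)}

== RESULT ==
["ball_in(b2,rmA)", "ball_in(b4,rmD)", "carry(b3,left)", "robot_in(rmD)"]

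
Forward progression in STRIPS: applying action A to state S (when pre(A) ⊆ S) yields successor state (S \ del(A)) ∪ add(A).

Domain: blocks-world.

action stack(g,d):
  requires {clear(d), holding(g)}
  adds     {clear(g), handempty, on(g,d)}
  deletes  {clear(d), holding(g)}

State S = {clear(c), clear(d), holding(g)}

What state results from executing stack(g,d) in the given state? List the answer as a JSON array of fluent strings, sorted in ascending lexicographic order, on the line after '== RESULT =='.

Compute (S \ del) ∪ add:
  pre ⊆ S: {clear(d), holding(g)} ⊆ S  — applicable
  S \ del = {clear(c)}
  ∪ add   = {clear(c), clear(g), handempty, on(g,d)}

== RESULT ==
["clear(c)", "clear(g)", "handempty", "on(g,d)"]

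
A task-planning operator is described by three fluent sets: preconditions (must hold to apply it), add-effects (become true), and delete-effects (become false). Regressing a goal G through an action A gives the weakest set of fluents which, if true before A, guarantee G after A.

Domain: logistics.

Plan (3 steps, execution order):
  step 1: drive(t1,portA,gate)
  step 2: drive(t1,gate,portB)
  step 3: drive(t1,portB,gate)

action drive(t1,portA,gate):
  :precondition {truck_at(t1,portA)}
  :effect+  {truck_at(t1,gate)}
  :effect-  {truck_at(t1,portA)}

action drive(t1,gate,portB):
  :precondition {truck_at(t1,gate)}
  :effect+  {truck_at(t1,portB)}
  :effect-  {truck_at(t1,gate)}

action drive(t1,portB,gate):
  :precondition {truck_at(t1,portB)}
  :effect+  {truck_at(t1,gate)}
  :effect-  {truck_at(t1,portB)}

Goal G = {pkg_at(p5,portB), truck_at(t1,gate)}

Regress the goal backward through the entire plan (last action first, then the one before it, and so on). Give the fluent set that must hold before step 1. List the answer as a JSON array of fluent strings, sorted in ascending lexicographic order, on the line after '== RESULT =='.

Regress step by step:
  through step 3 (drive(t1,portB,gate)): drop {truck_at(t1,gate)}, keep {pkg_at(p5,portB)}, require {truck_at(t1,portB)}
    → {pkg_at(p5,portB), truck_at(t1,portB)}
  through step 2 (drive(t1,gate,portB)): drop {truck_at(t1,portB)}, keep {pkg_at(p5,portB)}, require {truck_at(t1,gate)}
    → {pkg_at(p5,portB), truck_at(t1,gate)}
  through step 1 (drive(t1,portA,gate)): drop {truck_at(t1,gate)}, keep {pkg_at(p5,portB)}, require {truck_at(t1,portA)}
    → {pkg_at(p5,portB), truck_at(t1,portA)}

== RESULT ==
["pkg_at(p5,portB)", "truck_at(t1,portA)"]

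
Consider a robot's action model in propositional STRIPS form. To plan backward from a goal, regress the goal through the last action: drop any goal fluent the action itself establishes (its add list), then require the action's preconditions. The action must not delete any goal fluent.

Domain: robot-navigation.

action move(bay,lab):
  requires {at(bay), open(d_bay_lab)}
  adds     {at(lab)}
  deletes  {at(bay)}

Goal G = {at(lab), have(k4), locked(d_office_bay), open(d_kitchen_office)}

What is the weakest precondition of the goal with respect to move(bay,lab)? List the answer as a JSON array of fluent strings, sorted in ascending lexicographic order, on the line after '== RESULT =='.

Regress:
  G ∩ del = {}  (empty — regression defined)
  G \ add = {at(lab), have(k4), locked(d_office_bay), open(d_kitchen_office)} \ {at(lab)} = {have(k4), locked(d_office_bay), open(d_kitchen_office)}
  ∪ pre   = {have(k4), locked(d_office_bay), open(d_kitchen_office)} ∪ {at(bay), open(d_bay_lab)}
          = {at(bay), have(k4), locked(d_office_bay), open(d_bay_lab), open(d_kitchen_office)}

== RESULT ==
["at(bay)", "have(k4)", "locked(d_office_bay)", "open(d_bay_lab)", "open(d_kitchen_office)"]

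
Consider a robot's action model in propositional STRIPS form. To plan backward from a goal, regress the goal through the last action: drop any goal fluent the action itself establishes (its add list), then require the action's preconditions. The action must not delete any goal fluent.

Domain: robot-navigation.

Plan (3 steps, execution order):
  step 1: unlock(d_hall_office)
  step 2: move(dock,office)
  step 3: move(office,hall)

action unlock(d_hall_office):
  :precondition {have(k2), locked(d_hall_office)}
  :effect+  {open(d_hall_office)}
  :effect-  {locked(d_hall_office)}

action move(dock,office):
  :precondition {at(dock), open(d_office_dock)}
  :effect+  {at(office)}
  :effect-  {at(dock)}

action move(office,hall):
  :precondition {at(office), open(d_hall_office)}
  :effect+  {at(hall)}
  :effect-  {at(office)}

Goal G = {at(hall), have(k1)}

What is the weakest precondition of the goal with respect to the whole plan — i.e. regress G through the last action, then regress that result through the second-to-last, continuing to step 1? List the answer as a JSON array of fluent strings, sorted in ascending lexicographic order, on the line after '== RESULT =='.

Work backward from the goal:
  through step 3 (move(office,hall)): drop {at(hall)}, keep {have(k1)}, require {at(office), open(d_hall_office)}
    → {at(office), have(k1), open(d_hall_office)}
  through step 2 (move(dock,office)): drop {at(office)}, keep {have(k1), open(d_hall_office)}, require {at(dock), open(d_office_dock)}
    → {at(dock), have(k1), open(d_hall_office), open(d_office_dock)}
  through step 1 (unlock(d_hall_office)): drop {open(d_hall_office)}, keep {at(dock), have(k1), open(d_office_dock)}, require {have(k2), locked(d_hall_office)}
    → {at(dock), have(k1), have(k2), locked(d_hall_office), open(d_office_dock)}

== RESULT ==
["at(dock)", "have(k1)", "have(k2)", "locked(d_hall_office)", "open(d_office_dock)"]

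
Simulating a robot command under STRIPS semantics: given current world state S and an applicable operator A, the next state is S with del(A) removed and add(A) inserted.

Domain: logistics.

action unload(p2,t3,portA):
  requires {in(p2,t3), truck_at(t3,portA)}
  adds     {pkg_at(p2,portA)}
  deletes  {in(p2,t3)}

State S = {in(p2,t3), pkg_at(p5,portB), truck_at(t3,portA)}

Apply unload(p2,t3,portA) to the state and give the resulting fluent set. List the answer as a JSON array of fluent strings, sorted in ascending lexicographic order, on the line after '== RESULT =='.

Compute (S \ del) ∪ add:
  pre ⊆ S: {in(p2,t3), truck_at(t3,portA)} ⊆ S  — applicable
  S \ del = {pkg_at(p5,portB), truck_at(t3,portA)}
  ∪ add   = {pkg_at(p2,portA), pkg_at(p5,portB), truck_at(t3,portA)}

== RESULT ==
["pkg_at(p2,portA)", "pkg_at(p5,portB)", "truck_at(t3,portA)"]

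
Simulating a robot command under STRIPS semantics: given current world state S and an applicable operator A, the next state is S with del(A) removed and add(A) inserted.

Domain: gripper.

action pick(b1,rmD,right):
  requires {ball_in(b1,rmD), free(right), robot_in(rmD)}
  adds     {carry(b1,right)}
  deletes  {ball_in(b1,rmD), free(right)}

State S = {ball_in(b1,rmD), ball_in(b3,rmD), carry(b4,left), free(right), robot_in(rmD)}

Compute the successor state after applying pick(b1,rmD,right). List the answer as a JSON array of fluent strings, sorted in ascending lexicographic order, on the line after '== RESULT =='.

Progress:
  pre ⊆ S: {ball_in(b1,rmD), free(right), robot_in(rmD)} ⊆ S  — applicable
  S \ del = {ball_in(b3,rmD), carry(b4,left), robot_in(rmD)}
  ∪ add   = {ball_in(b3,rmD), carry(b1,right), carry(b4,left), robot_in(rmD)}

== RESULT ==
["ball_in(b3,rmD)", "carry(b1,right)", "carry(b4,left)", "robot_in(rmD)"]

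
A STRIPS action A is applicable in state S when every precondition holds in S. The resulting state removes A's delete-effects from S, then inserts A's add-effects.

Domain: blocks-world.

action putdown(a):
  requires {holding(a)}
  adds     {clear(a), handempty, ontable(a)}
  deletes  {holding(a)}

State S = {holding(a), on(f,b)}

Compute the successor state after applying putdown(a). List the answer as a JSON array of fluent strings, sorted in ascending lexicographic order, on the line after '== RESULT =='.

Compute (S \ del) ∪ add:
  pre ⊆ S: {holding(a)} ⊆ S  — applicable
  S \ del = {on(f,b)}
  ∪ add   = {clear(a), handempty, on(f,b), ontable(a)}

== RESULT ==
["clear(a)", "handempty", "on(f,b)", "ontable(a)"]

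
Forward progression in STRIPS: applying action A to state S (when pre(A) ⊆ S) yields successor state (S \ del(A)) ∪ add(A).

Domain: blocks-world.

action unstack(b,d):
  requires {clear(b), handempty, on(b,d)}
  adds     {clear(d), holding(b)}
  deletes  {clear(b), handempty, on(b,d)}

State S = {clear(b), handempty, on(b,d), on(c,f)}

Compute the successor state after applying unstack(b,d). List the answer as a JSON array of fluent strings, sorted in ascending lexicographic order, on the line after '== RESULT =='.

Compute (S \ del) ∪ add:
  pre ⊆ S: {clear(b), handempty, on(b,d)} ⊆ S  — applicable
  S \ del = {on(c,f)}
  ∪ add   = {clear(d), holding(b), on(c,f)}

== RESULT ==
["clear(d)", "holding(b)", "on(c,f)"]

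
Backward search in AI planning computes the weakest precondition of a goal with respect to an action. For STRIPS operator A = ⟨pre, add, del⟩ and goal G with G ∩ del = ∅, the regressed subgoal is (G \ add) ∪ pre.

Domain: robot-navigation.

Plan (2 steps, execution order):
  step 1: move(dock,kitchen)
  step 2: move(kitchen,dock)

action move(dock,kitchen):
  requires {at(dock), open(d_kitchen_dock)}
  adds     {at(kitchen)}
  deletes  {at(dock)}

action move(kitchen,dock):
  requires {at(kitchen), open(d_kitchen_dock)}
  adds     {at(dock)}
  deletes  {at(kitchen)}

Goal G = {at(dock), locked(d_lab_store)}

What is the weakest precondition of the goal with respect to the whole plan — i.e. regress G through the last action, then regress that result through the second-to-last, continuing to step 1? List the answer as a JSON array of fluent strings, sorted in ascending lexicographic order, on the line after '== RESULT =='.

Work backward from the goal:
  through step 2 (move(kitchen,dock)): drop {at(dock)}, keep {locked(d_lab_store)}, require {at(kitchen), open(d_kitchen_dock)}
    → {at(kitchen), locked(d_lab_store), open(d_kitchen_dock)}
  through step 1 (move(dock,kitchen)): drop {at(kitchen)}, keep {locked(d_lab_store), open(d_kitchen_dock)}, require {at(dock), open(d_kitchen_dock)}
    → {at(dock), locked(d_lab_store), open(d_kitchen_dock)}

== RESULT ==
["at(dock)", "locked(d_lab_store)", "open(d_kitchen_dock)"]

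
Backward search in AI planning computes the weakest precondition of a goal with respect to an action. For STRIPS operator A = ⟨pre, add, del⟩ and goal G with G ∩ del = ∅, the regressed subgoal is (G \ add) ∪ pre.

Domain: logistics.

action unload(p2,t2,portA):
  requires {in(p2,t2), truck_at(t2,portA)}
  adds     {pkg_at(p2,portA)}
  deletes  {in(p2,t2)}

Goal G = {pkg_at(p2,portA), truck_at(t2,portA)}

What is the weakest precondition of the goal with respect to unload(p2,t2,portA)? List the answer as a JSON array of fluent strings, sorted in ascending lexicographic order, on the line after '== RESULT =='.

Compute (G \ add) ∪ pre:
  G ∩ del = {}  (empty — regression defined)
  G \ add = {pkg_at(p2,portA), truck_at(t2,portA)} \ {pkg_at(p2,portA)} = {truck_at(t2,portA)}
  ∪ pre   = {truck_at(t2,portA)} ∪ {in(p2,t2), truck_at(t2,portA)}
          = {in(p2,t2), truck_at(t2,portA)}

== RESULT ==
["in(p2,t2)", "truck_at(t2,portA)"]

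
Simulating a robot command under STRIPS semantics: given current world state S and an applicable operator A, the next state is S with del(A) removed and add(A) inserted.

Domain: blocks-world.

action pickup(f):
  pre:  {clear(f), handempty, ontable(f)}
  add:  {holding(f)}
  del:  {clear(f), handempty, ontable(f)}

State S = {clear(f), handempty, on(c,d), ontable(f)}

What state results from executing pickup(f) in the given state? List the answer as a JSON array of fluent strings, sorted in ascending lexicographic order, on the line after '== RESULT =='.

Compute (S \ del) ∪ add:
  pre ⊆ S: {clear(f), handempty, ontable(f)} ⊆ S  — applicable
  S \ del = {on(c,d)}
  ∪ add   = {holding(f), on(c,d)}

== RESULT ==
["holding(f)", "on(c,d)"]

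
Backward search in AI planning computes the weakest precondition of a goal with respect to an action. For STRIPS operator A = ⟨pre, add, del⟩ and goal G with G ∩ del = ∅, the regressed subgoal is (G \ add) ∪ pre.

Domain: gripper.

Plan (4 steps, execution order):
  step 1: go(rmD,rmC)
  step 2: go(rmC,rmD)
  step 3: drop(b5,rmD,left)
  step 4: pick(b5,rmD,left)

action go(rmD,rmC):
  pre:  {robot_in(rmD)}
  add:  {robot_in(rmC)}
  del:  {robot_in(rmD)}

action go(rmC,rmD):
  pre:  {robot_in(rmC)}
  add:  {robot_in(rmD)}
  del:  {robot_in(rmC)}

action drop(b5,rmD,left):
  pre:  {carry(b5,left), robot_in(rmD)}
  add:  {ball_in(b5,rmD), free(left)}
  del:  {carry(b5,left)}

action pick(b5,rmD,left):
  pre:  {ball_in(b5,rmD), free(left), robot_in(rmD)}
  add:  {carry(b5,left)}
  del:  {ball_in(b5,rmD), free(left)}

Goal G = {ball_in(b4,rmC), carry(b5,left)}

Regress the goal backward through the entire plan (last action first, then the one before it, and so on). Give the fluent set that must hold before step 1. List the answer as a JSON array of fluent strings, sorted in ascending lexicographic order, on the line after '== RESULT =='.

Regress step by step:
  through step 4 (pick(b5,rmD,left)): drop {carry(b5,left)}, keep {ball_in(b4,rmC)}, require {ball_in(b5,rmD), free(left), robot_in(rmD)}
    → {ball_in(b4,rmC), ball_in(b5,rmD), free(left), robot_in(rmD)}
  through step 3 (drop(b5,rmD,left)): drop {ball_in(b5,rmD), free(left)}, keep {ball_in(b4,rmC), robot_in(rmD)}, require {carry(b5,left), robot_in(rmD)}
    → {ball_in(b4,rmC), carry(b5,left), robot_in(rmD)}
  through step 2 (go(rmC,rmD)): drop {robot_in(rmD)}, keep {ball_in(b4,rmC), carry(b5,left)}, require {robot_in(rmC)}
    → {ball_in(b4,rmC), carry(b5,left), robot_in(rmC)}
  through step 1 (go(rmD,rmC)): drop {robot_in(rmC)}, keep {ball_in(b4,rmC), carry(b5,left)}, require {robot_in(rmD)}
    → {ball_in(b4,rmC), carry(b5,left), robot_in(rmD)}

== RESULT ==
["ball_in(b4,rmC)", "carry(b5,left)", "robot_in(rmD)"]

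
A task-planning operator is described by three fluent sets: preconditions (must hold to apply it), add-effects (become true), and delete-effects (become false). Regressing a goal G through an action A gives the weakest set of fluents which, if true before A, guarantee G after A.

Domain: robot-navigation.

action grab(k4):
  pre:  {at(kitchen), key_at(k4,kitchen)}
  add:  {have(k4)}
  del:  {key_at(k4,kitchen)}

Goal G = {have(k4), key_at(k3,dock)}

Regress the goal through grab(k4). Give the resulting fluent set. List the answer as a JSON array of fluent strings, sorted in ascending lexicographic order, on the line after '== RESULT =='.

Compute (G \ add) ∪ pre:
  G ∩ del = {}  (empty — regression defined)
  G \ add = {have(k4), key_at(k3,dock)} \ {have(k4)} = {key_at(k3,dock)}
  ∪ pre   = {key_at(k3,dock)} ∪ {at(kitchen), key_at(k4,kitchen)}
          = {at(kitchen), key_at(k3,dock), key_at(k4,kitchen)}

== RESULT ==
["at(kitchen)", "key_at(k3,dock)", "key_at(k4,kitchen)"]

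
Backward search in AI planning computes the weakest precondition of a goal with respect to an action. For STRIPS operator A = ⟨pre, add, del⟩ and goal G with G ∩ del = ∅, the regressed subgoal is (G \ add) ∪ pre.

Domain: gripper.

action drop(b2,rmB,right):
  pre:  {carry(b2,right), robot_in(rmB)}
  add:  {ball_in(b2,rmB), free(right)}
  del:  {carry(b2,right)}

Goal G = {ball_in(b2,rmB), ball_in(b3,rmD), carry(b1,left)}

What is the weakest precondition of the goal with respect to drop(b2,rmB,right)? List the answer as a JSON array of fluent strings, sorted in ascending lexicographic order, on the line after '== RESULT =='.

Compute (G \ add) ∪ pre:
  G ∩ del = {}  (empty — regression defined)
  G \ add = {ball_in(b2,rmB), ball_in(b3,rmD), carry(b1,left)} \ {ball_in(b2,rmB), free(right)} = {ball_in(b3,rmD), carry(b1,left)}
  ∪ pre   = {ball_in(b3,rmD), carry(b1,left)} ∪ {carry(b2,right), robot_in(rmB)}
          = {ball_in(b3,rmD), carry(b1,left), carry(b2,right), robot_in(rmB)}

== RESULT ==
["ball_in(b3,rmD)", "carry(b1,left)", "carry(b2,right)", "robot_in(rmB)"]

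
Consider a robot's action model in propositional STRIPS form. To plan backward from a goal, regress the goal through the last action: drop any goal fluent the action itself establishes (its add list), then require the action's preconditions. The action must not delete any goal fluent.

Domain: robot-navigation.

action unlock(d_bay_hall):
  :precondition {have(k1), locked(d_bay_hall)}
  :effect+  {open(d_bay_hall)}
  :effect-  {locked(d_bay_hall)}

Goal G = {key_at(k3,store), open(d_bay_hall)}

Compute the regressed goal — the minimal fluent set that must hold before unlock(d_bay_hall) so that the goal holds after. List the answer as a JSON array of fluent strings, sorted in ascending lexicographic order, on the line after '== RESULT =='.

Regress:
  G ∩ del = {}  (empty — regression defined)
  G \ add = {key_at(k3,store), open(d_bay_hall)} \ {open(d_bay_hall)} = {key_at(k3,store)}
  ∪ pre   = {key_at(k3,store)} ∪ {have(k1), locked(d_bay_hall)}
          = {have(k1), key_at(k3,store), locked(d_bay_hall)}

== RESULT ==
["have(k1)", "key_at(k3,store)", "locked(d_bay_hall)"]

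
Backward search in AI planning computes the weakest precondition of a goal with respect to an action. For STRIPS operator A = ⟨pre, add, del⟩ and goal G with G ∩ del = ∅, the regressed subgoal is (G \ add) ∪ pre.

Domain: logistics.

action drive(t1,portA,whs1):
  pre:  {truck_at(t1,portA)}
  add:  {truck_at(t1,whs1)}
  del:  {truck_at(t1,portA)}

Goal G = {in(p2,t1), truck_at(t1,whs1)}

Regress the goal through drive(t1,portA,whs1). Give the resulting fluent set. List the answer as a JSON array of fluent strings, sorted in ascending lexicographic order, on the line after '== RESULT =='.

Regress:
  G ∩ del = {}  (empty — regression defined)
  G \ add = {in(p2,t1), truck_at(t1,whs1)} \ {truck_at(t1,whs1)} = {in(p2,t1)}
  ∪ pre   = {in(p2,t1)} ∪ {truck_at(t1,portA)}
          = {in(p2,t1), truck_at(t1,portA)}

== RESULT ==
["in(p2,t1)", "truck_at(t1,portA)"]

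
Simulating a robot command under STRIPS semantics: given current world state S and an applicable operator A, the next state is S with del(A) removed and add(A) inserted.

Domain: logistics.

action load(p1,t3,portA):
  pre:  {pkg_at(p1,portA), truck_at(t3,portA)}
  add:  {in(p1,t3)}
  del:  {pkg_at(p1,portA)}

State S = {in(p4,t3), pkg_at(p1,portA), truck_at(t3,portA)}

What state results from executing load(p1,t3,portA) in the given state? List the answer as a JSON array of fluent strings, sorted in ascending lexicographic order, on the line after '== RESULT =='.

Progress:
  pre ⊆ S: {pkg_at(p1,portA), truck_at(t3,portA)} ⊆ S  — applicable
  S \ del = {in(p4,t3), truck_at(t3,portA)}
  ∪ add   = {in(p1,t3), in(p4,t3), truck_at(t3,portA)}

== RESULT ==
["in(p1,t3)", "in(p4,t3)", "truck_at(t3,portA)"]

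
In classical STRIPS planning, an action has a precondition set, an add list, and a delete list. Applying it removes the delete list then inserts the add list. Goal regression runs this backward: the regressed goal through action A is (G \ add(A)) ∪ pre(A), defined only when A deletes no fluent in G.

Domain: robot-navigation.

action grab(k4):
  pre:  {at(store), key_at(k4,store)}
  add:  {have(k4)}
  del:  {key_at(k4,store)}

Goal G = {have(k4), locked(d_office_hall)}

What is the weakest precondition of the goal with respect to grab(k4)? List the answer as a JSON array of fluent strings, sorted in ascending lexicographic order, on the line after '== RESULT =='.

Regress:
  G ∩ del = {}  (empty — regression defined)
  G \ add = {have(k4), locked(d_office_hall)} \ {have(k4)} = {locked(d_office_hall)}
  ∪ pre   = {locked(d_office_hall)} ∪ {at(store), key_at(k4,store)}
          = {at(store), key_at(k4,store), locked(d_office_hall)}

== RESULT ==
["at(store)", "key_at(k4,store)", "locked(d_office_hall)"]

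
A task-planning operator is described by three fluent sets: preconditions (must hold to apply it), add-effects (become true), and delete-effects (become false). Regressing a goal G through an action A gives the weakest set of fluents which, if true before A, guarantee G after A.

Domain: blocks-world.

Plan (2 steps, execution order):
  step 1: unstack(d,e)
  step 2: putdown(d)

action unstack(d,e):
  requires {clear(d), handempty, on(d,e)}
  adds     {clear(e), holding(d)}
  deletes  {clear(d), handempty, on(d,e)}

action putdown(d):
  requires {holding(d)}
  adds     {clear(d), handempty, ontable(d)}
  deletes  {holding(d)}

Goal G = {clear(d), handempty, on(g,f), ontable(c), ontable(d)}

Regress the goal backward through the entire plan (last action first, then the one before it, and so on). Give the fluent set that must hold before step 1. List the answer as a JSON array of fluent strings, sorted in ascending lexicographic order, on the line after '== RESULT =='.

Regress step by step:
  through step 2 (putdown(d)): drop {clear(d), handempty, ontable(d)}, keep {on(g,f), ontable(c)}, require {holding(d)}
    → {holding(d), on(g,f), ontable(c)}
  through step 1 (unstack(d,e)): drop {holding(d)}, keep {on(g,f), ontable(c)}, require {clear(d), handempty, on(d,e)}
    → {clear(d), handempty, on(d,e), on(g,f), ontable(c)}

== RESULT ==
["clear(d)", "handempty", "on(d,e)", "on(g,f)", "ontable(c)"]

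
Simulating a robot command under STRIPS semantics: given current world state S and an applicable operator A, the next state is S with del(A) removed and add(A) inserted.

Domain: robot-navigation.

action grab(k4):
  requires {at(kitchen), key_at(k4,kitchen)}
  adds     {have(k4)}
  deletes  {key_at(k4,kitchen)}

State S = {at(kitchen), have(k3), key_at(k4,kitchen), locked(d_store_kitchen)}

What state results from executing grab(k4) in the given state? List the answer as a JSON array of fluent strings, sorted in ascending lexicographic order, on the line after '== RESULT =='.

Compute (S \ del) ∪ add:
  pre ⊆ S: {at(kitchen), key_at(k4,kitchen)} ⊆ S  — applicable
  S \ del = {at(kitchen), have(k3), locked(d_store_kitchen)}
  ∪ add   = {at(kitchen), have(k3), have(k4), locked(d_store_kitchen)}

== RESULT ==
["at(kitchen)", "have(k3)", "have(k4)", "locked(d_store_kitchen)"]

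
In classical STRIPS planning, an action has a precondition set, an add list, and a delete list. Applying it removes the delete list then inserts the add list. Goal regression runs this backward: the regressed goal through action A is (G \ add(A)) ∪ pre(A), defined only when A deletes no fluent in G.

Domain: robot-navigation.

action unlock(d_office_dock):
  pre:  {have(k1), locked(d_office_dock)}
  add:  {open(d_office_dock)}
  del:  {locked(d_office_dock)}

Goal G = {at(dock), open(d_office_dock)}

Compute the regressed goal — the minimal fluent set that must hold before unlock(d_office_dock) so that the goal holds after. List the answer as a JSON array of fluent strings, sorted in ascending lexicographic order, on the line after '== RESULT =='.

Compute (G \ add) ∪ pre:
  G ∩ del = {}  (empty — regression defined)
  G \ add = {at(dock), open(d_office_dock)} \ {open(d_office_dock)} = {at(dock)}
  ∪ pre   = {at(dock)} ∪ {have(k1), locked(d_office_dock)}
          = {at(dock), have(k1), locked(d_office_dock)}

== RESULT ==
["at(dock)", "have(k1)", "locked(d_office_dock)"]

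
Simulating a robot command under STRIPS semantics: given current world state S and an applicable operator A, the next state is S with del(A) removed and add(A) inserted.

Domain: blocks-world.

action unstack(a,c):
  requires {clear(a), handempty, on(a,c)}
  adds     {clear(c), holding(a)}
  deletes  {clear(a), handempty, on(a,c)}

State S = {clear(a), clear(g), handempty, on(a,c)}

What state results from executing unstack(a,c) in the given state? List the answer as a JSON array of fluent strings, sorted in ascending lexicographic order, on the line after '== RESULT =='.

Progress:
  pre ⊆ S: {clear(a), handempty, on(a,c)} ⊆ S  — applicable
  S \ del = {clear(g)}
  ∪ add   = {clear(c), clear(g), holding(a)}

== RESULT ==
["clear(c)", "clear(g)", "holding(a)"]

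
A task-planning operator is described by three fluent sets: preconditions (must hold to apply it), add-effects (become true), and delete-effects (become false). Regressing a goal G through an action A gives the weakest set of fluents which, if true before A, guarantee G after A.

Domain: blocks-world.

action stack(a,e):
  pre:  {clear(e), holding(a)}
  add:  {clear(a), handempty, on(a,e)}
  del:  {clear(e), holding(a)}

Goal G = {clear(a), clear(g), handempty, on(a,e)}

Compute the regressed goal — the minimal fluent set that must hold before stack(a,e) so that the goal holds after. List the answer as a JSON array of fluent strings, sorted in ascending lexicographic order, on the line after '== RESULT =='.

Regress:
  G ∩ del = {}  (empty — regression defined)
  G \ add = {clear(a), clear(g), handempty, on(a,e)} \ {clear(a), handempty, on(a,e)} = {clear(g)}
  ∪ pre   = {clear(g)} ∪ {clear(e), holding(a)}
          = {clear(e), clear(g), holding(a)}

== RESULT ==
["clear(e)", "clear(g)", "holding(a)"]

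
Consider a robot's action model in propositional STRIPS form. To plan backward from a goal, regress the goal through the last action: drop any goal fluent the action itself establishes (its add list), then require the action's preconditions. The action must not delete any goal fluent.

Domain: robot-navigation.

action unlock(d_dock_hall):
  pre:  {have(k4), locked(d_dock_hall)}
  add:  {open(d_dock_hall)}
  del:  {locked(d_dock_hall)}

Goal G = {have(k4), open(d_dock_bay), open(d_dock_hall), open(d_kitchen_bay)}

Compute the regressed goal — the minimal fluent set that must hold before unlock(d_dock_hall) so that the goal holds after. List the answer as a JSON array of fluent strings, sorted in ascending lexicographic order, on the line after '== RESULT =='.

Regress:
  G ∩ del = {}  (empty — regression defined)
  G \ add = {have(k4), open(d_dock_bay), open(d_dock_hall), open(d_kitchen_bay)} \ {open(d_dock_hall)} = {have(k4), open(d_dock_bay), open(d_kitchen_bay)}
  ∪ pre   = {have(k4), open(d_dock_bay), open(d_kitchen_bay)} ∪ {have(k4), locked(d_dock_hall)}
          = {have(k4), locked(d_dock_hall), open(d_dock_bay), open(d_kitchen_bay)}

== RESULT ==
["have(k4)", "locked(d_dock_hall)", "open(d_dock_bay)", "open(d_kitchen_bay)"]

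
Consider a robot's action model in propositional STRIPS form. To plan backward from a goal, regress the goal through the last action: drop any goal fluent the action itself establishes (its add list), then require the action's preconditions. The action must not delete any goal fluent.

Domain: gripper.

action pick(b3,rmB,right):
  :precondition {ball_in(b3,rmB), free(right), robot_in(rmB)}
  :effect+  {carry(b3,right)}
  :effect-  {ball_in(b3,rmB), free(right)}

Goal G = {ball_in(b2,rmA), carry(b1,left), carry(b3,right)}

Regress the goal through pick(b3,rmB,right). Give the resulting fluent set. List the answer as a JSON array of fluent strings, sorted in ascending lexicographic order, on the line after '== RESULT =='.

Regress:
  G ∩ del = {}  (empty — regression defined)
  G \ add = {ball_in(b2,rmA), carry(b1,left), carry(b3,right)} \ {carry(b3,right)} = {ball_in(b2,rmA), carry(b1,left)}
  ∪ pre   = {ball_in(b2,rmA), carry(b1,left)} ∪ {ball_in(b3,rmB), free(right), robot_in(rmB)}
          = {ball_in(b2,rmA), ball_in(b3,rmB), carry(b1,left), free(right), robot_in(rmB)}

== RESULT ==
["ball_in(b2,rmA)", "ball_in(b3,rmB)", "carry(b1,left)", "free(right)", "robot_in(rmB)"]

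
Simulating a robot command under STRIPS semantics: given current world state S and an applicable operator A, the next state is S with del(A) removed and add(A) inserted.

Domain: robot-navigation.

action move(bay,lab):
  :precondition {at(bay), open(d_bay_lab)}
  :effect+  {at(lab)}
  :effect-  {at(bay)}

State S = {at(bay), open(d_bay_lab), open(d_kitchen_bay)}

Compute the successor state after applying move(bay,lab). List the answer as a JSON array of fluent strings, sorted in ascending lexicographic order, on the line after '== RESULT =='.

Compute (S \ del) ∪ add:
  pre ⊆ S: {at(bay), open(d_bay_lab)} ⊆ S  — applicable
  S \ del = {open(d_bay_lab), open(d_kitchen_bay)}
  ∪ add   = {at(lab), open(d_bay_lab), open(d_kitchen_bay)}

== RESULT ==
["at(lab)", "open(d_bay_lab)", "open(d_kitchen_bay)"]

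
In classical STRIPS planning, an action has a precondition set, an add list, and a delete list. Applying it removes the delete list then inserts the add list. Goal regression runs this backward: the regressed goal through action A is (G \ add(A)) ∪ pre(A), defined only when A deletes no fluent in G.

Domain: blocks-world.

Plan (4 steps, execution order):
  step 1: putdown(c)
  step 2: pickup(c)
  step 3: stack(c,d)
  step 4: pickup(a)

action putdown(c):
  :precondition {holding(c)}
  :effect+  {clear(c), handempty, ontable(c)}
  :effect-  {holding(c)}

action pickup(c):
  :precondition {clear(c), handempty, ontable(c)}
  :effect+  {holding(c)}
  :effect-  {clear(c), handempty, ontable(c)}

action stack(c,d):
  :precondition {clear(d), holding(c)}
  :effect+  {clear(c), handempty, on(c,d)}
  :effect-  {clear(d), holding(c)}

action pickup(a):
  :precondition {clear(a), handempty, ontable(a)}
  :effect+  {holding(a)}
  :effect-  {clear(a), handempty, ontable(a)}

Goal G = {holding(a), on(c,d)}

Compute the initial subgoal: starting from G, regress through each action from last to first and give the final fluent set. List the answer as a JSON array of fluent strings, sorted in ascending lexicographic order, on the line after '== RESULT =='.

Regress step by step:
  through step 4 (pickup(a)): drop {holding(a)}, keep {on(c,d)}, require {clear(a), handempty, ontable(a)}
    → {clear(a), handempty, on(c,d), ontable(a)}
  through step 3 (stack(c,d)): drop {handempty, on(c,d)}, keep {clear(a), ontable(a)}, require {clear(d), holding(c)}
    → {clear(a), clear(d), holding(c), ontable(a)}
  through step 2 (pickup(c)): drop {holding(c)}, keep {clear(a), clear(d), ontable(a)}, require {clear(c), handempty, ontable(c)}
    → {clear(a), clear(c), clear(d), handempty, ontable(a), ontable(c)}
  through step 1 (putdown(c)): drop {clear(c), handempty, ontable(c)}, keep {clear(a), clear(d), ontable(a)}, require {holding(c)}
    → {clear(a), clear(d), holding(c), ontable(a)}

== RESULT ==
["clear(a)", "clear(d)", "holding(c)", "ontable(a)"]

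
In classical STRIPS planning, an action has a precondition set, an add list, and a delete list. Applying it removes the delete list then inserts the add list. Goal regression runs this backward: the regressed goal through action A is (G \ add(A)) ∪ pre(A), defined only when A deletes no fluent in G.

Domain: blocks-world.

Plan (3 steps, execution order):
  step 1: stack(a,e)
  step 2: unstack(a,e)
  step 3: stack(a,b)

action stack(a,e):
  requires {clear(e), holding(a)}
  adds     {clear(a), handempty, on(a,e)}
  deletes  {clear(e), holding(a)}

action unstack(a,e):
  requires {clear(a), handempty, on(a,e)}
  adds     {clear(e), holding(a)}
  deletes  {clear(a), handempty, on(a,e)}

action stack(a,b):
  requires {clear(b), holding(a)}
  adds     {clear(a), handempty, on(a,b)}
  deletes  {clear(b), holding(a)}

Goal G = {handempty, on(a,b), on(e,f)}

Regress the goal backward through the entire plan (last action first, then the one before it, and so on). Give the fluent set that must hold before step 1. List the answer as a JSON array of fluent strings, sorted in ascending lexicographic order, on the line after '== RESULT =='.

Work backward from the goal:
  through step 3 (stack(a,b)): drop {handempty, on(a,b)}, keep {on(e,f)}, require {clear(b), holding(a)}
    → {clear(b), holding(a), on(e,f)}
  through step 2 (unstack(a,e)): drop {holding(a)}, keep {clear(b), on(e,f)}, require {clear(a), handempty, on(a,e)}
    → {clear(a), clear(b), handempty, on(a,e), on(e,f)}
  through step 1 (stack(a,e)): drop {clear(a), handempty, on(a,e)}, keep {clear(b), on(e,f)}, require {clear(e), holding(a)}
    → {clear(b), clear(e), holding(a), on(e,f)}

== RESULT ==
["clear(b)", "clear(e)", "holding(a)", "on(e,f)"]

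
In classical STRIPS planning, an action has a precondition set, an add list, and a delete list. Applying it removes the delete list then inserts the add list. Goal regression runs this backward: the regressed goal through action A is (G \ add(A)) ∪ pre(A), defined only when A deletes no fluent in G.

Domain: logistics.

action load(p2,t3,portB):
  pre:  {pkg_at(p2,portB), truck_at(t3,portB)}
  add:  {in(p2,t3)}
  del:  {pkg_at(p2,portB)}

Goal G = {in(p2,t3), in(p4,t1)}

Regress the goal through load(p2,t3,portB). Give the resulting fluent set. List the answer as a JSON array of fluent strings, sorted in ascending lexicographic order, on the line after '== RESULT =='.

Compute (G \ add) ∪ pre:
  G ∩ del = {}  (empty — regression defined)
  G \ add = {in(p2,t3), in(p4,t1)} \ {in(p2,t3)} = {in(p4,t1)}
  ∪ pre   = {in(p4,t1)} ∪ {pkg_at(p2,portB), truck_at(t3,portB)}
          = {in(p4,t1), pkg_at(p2,portB), truck_at(t3,portB)}

== RESULT ==
["in(p4,t1)", "pkg_at(p2,portB)", "truck_at(t3,portB)"]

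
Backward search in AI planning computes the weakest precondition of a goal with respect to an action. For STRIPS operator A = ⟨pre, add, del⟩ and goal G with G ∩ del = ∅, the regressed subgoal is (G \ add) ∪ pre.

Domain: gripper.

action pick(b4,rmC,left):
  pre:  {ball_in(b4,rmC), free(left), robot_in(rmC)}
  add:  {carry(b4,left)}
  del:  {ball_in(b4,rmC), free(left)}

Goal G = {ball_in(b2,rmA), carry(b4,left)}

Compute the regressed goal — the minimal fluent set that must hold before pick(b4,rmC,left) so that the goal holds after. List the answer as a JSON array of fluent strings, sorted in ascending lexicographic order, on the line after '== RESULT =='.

Regress:
  G ∩ del = {}  (empty — regression defined)
  G \ add = {ball_in(b2,rmA), carry(b4,left)} \ {carry(b4,left)} = {ball_in(b2,rmA)}
  ∪ pre   = {ball_in(b2,rmA)} ∪ {ball_in(b4,rmC), free(left), robot_in(rmC)}
          = {ball_in(b2,rmA), ball_in(b4,rmC), free(left), robot_in(rmC)}

== RESULT ==
["ball_in(b2,rmA)", "ball_in(b4,rmC)", "free(left)", "robot_in(rmC)"]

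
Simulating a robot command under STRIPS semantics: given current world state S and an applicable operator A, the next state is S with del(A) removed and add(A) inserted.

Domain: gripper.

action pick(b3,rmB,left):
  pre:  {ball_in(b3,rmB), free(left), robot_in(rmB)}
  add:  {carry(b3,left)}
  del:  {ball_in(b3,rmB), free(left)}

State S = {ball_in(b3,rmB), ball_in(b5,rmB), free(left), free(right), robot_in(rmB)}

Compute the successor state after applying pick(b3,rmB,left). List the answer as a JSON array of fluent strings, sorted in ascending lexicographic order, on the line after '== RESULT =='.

Progress:
  pre ⊆ S: {ball_in(b3,rmB), free(left), robot_in(rmB)} ⊆ S  — applicable
  S \ del = {ball_in(b5,rmB), free(right), robot_in(rmB)}
  ∪ add   = {ball_in(b5,rmB), carry(b3,left), free(right), robot_in(rmB)}

== RESULT ==
["ball_in(b5,rmB)", "carry(b3,left)", "free(right)", "robot_in(rmB)"]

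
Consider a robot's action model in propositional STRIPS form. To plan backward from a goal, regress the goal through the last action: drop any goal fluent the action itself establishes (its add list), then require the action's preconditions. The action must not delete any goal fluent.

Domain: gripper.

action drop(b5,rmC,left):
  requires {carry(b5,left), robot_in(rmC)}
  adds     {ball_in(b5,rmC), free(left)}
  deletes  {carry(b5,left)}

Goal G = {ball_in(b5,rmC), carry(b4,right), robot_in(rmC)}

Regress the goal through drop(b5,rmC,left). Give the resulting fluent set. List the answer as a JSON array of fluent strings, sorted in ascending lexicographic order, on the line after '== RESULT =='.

Compute (G \ add) ∪ pre:
  G ∩ del = {}  (empty — regression defined)
  G \ add = {ball_in(b5,rmC), carry(b4,right), robot_in(rmC)} \ {ball_in(b5,rmC), free(left)} = {carry(b4,right), robot_in(rmC)}
  ∪ pre   = {carry(b4,right), robot_in(rmC)} ∪ {carry(b5,left), robot_in(rmC)}
          = {carry(b4,right), carry(b5,left), robot_in(rmC)}

== RESULT ==
["carry(b4,right)", "carry(b5,left)", "robot_in(rmC)"]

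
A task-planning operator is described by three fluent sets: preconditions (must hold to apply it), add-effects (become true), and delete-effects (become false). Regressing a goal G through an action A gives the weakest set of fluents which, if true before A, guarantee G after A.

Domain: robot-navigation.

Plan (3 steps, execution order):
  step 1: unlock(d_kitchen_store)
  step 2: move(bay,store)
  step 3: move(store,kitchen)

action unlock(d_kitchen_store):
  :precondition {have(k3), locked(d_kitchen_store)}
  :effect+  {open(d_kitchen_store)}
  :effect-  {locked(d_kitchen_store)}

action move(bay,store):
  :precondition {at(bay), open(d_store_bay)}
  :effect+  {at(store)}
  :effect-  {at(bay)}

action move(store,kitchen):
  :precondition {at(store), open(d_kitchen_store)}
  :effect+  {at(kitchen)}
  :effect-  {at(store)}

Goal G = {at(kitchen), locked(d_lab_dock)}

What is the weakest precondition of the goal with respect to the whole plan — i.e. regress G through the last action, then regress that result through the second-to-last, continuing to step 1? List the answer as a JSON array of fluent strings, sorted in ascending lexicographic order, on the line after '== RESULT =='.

Work backward from the goal:
  through step 3 (move(store,kitchen)): drop {at(kitchen)}, keep {locked(d_lab_dock)}, require {at(store), open(d_kitchen_store)}
    → {at(store), locked(d_lab_dock), open(d_kitchen_store)}
  through step 2 (move(bay,store)): drop {at(store)}, keep {locked(d_lab_dock), open(d_kitchen_store)}, require {at(bay), open(d_store_bay)}
    → {at(bay), locked(d_lab_dock), open(d_kitchen_store), open(d_store_bay)}
  through step 1 (unlock(d_kitchen_store)): drop {open(d_kitchen_store)}, keep {at(bay), locked(d_lab_dock), open(d_store_bay)}, require {have(k3), locked(d_kitchen_store)}
    → {at(bay), have(k3), locked(d_kitchen_store), locked(d_lab_dock), open(d_store_bay)}

== RESULT ==
["at(bay)", "have(k3)", "locked(d_kitchen_store)", "locked(d_lab_dock)", "open(d_store_bay)"]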